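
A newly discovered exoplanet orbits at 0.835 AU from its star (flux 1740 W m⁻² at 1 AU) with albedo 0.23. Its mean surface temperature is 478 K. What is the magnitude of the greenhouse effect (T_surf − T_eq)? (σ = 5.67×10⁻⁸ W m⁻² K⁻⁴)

ΔT ≈ 174.6 K

S = 1740/0.835² = 2496 W m⁻².
T_eq = [S(1−A)/(4σ)]^(1/4) = [2496×0.77/(4×5.67×10⁻⁸)]^(1/4) = 303.4 K.
ΔT = T_surf − T_eq = 478 − 303.4.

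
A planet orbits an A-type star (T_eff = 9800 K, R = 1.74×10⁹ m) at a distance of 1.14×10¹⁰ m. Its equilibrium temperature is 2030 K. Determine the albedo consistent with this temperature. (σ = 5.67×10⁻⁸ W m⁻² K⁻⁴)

L = 4πR_⋆²σT_⋆⁴ = 4π(1.74×10⁹)² × 5.67×10⁻⁸ × (9800)⁴ = 1.99×10²⁸ W.
S = L/(4πd²) = 1.22×10⁷ W m⁻².
From T_eq⁴ = S(1−A)/(4σ): 1−A = 4σT_eq⁴/S.
1−A = 4 × 5.67×10⁻⁸ × (2030)⁴ / 1.22×10⁷ = 0.316.

A ≈ 0.68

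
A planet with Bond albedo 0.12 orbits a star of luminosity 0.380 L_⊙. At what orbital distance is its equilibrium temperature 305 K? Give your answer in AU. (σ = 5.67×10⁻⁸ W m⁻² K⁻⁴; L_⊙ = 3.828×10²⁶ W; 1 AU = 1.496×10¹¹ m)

L = 0.380 × 3.828×10²⁶ = 1.45×10²⁶ W.
From T_eq⁴ = L(1−A)/(16πσd²): d = √[L(1−A)/(16πσT_eq⁴)].
d = √[1.45×10²⁶ × 0.88 / (16π × 5.67×10⁻⁸ × (305)⁴)] = 7.20×10¹⁰ m = 0.482 AU.

d ≈ 0.482 AU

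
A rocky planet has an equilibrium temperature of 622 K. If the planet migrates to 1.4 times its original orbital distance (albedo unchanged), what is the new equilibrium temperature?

T_eq ∝ L^(1/4) · d^(−1/2).
T′ = 622 / 1.4^(1/2) = 526 K.

T_eq ≈ 526 K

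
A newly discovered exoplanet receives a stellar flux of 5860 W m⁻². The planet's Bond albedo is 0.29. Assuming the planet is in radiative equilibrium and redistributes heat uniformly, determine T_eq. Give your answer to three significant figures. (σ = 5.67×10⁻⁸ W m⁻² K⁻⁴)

T_eq ≈ 368 K

Energy balance: absorbed = emitted ⇒ πR²·S(1−A) = 4πR²·σT_eq⁴, so T_eq⁴ = S(1−A)/(4σ).
T_eq = [5860 × 0.71 / (4 × 5.67×10⁻⁸)]^(1/4) = (1.83×10¹⁰)^(1/4) = 368 K.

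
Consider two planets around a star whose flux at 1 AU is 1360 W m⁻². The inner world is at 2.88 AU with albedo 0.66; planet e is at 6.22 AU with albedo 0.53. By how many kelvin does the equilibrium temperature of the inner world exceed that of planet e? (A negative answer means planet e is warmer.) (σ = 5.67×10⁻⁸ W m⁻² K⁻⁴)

ΔT ≈ 32.8 K

T_eq = [S₀(1−A)/(4σd²)]^(1/4), so T ∝ (1−A)^(1/4) / √d.
T₁ = [1360×0.34/(4×5.67×10⁻⁸×2.88²)]^(1/4) = 125.21 K.
T₂ = [1360×0.47/(4×5.67×10⁻⁸×6.22²)]^(1/4) = 92.39 K.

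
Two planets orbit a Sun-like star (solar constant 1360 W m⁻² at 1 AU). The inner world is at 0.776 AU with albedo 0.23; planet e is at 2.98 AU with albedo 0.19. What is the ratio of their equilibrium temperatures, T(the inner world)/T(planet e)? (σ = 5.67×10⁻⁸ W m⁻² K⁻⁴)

T_eq = [S₀(1−A)/(4σd²)]^(1/4), so T ∝ (1−A)^(1/4) / √d.
T₁ = [1360×0.77/(4×5.67×10⁻⁸×0.776²)]^(1/4) = 295.91 K.
T₂ = [1360×0.81/(4×5.67×10⁻⁸×2.98²)]^(1/4) = 152.93 K.

T₁/T₂ ≈ 1.935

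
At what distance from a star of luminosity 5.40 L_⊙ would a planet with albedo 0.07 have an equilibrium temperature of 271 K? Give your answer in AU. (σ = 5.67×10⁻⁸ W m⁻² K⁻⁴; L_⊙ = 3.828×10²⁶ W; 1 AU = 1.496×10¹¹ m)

L = 5.40 × 3.828×10²⁶ = 2.07×10²⁷ W.
From T_eq⁴ = L(1−A)/(16πσd²): d = √[L(1−A)/(16πσT_eq⁴)].
d = √[2.07×10²⁷ × 0.93 / (16π × 5.67×10⁻⁸ × (271)⁴)] = 3.54×10¹¹ m = 2.36 AU.

d ≈ 2.36 AU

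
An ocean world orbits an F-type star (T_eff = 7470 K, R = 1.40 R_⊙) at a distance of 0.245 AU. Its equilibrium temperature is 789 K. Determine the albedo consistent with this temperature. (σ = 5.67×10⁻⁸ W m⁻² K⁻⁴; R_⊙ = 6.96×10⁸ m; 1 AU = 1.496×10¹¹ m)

R_⋆ = 1.40 × 6.96×10⁸ = 9.74×10⁸ m.
d = 0.245 AU = 3.67×10¹⁰ m.
L = 4πR_⋆²σT_⋆⁴ = 4π(9.74×10⁸)² × 5.67×10⁻⁸ × (7470)⁴ = 2.11×10²⁷ W.
S = L/(4πd²) = 1.25×10⁵ W m⁻².
From T_eq⁴ = S(1−A)/(4σ): 1−A = 4σT_eq⁴/S.
1−A = 4 × 5.67×10⁻⁸ × (789)⁴ / 1.25×10⁵ = 0.704.

A ≈ 0.30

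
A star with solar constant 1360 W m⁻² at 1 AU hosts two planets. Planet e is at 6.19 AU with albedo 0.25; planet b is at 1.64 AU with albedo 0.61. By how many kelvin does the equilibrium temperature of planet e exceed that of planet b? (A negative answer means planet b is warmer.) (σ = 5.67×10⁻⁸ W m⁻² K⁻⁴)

T_eq = [S₀(1−A)/(4σd²)]^(1/4), so T ∝ (1−A)^(1/4) / √d.
T₁ = [1360×0.75/(4×5.67×10⁻⁸×6.19²)]^(1/4) = 104.09 K.
T₂ = [1360×0.39/(4×5.67×10⁻⁸×1.64²)]^(1/4) = 171.72 K.

ΔT ≈ -67.6 K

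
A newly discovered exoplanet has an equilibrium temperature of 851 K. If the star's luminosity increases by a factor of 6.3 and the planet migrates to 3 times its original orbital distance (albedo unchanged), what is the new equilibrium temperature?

T_eq ≈ 778 K

T_eq ∝ L^(1/4) · d^(−1/2).
T′ = 851 × 6.3^(1/4) / 3^(1/2) = 778 K.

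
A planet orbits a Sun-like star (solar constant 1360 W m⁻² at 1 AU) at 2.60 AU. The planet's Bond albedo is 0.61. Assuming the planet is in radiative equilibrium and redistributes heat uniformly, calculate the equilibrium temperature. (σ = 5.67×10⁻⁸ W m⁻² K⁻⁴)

T_eq ≈ 136 K

Flux at 2.60 AU: S = 1360/2.60² = 201 W m⁻².
Energy balance: absorbed = emitted ⇒ πR²·S(1−A) = 4πR²·σT_eq⁴, so T_eq⁴ = S(1−A)/(4σ).
T_eq = [201 × 0.39 / (4 × 5.67×10⁻⁸)]^(1/4) = (3.46×10⁸)^(1/4) = 136 K.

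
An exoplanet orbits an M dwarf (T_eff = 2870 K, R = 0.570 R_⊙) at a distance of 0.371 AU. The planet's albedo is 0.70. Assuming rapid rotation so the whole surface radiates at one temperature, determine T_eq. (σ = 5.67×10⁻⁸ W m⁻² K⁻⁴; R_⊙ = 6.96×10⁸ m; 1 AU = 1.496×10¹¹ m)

R_⋆ = 0.570 × 6.96×10⁸ = 3.97×10⁸ m.
d = 0.371 AU = 5.55×10¹⁰ m.
L = 4πR_⋆²σT_⋆⁴ = 4π(3.97×10⁸)² × 5.67×10⁻⁸ × (2870)⁴ = 7.61×10²⁴ W.
S = L/(4πd²) = 197 W m⁻².
Energy balance: absorbed = emitted ⇒ πR²·S(1−A) = 4πR²·σT_eq⁴, so T_eq⁴ = S(1−A)/(4σ).
T_eq = [197 × 0.30 / (4 × 5.67×10⁻⁸)]^(1/4) = (2.60×10⁸)^(1/4) = 127 K.

T_eq ≈ 127 K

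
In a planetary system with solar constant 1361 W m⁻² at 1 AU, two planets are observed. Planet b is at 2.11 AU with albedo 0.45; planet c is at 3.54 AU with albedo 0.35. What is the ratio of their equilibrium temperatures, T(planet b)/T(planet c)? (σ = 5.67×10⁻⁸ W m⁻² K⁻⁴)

T₁/T₂ ≈ 1.242

T_eq = [S₀(1−A)/(4σd²)]^(1/4), so T ∝ (1−A)^(1/4) / √d.
T₁ = [1361×0.55/(4×5.67×10⁻⁸×2.11²)]^(1/4) = 165.01 K.
T₂ = [1361×0.65/(4×5.67×10⁻⁸×3.54²)]^(1/4) = 132.83 K.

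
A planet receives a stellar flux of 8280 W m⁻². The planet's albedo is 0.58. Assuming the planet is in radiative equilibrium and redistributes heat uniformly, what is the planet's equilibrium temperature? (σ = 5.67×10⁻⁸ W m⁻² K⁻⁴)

Energy balance: absorbed = emitted ⇒ πR²·S(1−A) = 4πR²·σT_eq⁴, so T_eq⁴ = S(1−A)/(4σ).
T_eq = [8280 × 0.42 / (4 × 5.67×10⁻⁸)]^(1/4) = (1.53×10¹⁰)^(1/4) = 352 K.

T_eq ≈ 352 K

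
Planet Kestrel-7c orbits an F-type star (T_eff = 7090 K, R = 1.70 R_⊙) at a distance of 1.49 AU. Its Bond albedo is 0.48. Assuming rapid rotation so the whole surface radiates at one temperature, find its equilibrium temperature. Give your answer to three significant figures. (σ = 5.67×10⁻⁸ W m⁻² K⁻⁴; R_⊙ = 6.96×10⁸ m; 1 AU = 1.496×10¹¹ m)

R_⋆ = 1.70 × 6.96×10⁸ = 1.18×10⁹ m.
d = 1.49 AU = 2.23×10¹¹ m.
L = 4πR_⋆²σT_⋆⁴ = 4π(1.18×10⁹)² × 5.67×10⁻⁸ × (7090)⁴ = 2.52×10²⁷ W.
S = L/(4πd²) = 4040 W m⁻².
Energy balance: absorbed = emitted ⇒ πR²·S(1−A) = 4πR²·σT_eq⁴, so T_eq⁴ = S(1−A)/(4σ).
T_eq = [4040 × 0.52 / (4 × 5.67×10⁻⁸)]^(1/4) = (9.26×10⁹)^(1/4) = 310 K.

T_eq ≈ 310 K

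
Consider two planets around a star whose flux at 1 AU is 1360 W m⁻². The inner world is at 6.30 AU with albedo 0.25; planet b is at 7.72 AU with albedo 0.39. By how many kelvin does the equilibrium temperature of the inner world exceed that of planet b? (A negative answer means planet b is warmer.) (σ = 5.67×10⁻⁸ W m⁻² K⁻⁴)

ΔT ≈ 14.7 K

T_eq = [S₀(1−A)/(4σd²)]^(1/4), so T ∝ (1−A)^(1/4) / √d.
T₁ = [1360×0.75/(4×5.67×10⁻⁸×6.30²)]^(1/4) = 103.17 K.
T₂ = [1360×0.61/(4×5.67×10⁻⁸×7.72²)]^(1/4) = 88.51 K.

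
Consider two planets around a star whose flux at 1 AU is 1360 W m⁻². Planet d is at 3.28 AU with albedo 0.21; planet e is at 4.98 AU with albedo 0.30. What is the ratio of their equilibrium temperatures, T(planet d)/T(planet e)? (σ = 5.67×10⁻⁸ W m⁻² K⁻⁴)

T_eq = [S₀(1−A)/(4σd²)]^(1/4), so T ∝ (1−A)^(1/4) / √d.
T₁ = [1360×0.79/(4×5.67×10⁻⁸×3.28²)]^(1/4) = 144.86 K.
T₂ = [1360×0.70/(4×5.67×10⁻⁸×4.98²)]^(1/4) = 114.06 K.

T₁/T₂ ≈ 1.270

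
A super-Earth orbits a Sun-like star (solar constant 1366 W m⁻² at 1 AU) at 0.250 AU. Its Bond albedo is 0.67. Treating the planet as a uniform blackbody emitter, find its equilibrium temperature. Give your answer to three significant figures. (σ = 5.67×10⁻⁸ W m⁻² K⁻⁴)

Flux at 0.250 AU: S = 1366/0.250² = 2.19×10⁴ W m⁻².
Energy balance: absorbed = emitted ⇒ πR²·S(1−A) = 4πR²·σT_eq⁴, so T_eq⁴ = S(1−A)/(4σ).
T_eq = [2.19×10⁴ × 0.33 / (4 × 5.67×10⁻⁸)]^(1/4) = (3.18×10¹⁰)^(1/4) = 422 K.

T_eq ≈ 422 K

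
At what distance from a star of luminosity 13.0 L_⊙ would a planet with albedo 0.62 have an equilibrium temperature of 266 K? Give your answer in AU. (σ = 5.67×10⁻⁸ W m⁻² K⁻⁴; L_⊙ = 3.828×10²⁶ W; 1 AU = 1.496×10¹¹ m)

L = 13.0 × 3.828×10²⁶ = 4.98×10²⁷ W.
From T_eq⁴ = L(1−A)/(16πσd²): d = √[L(1−A)/(16πσT_eq⁴)].
d = √[4.98×10²⁷ × 0.38 / (16π × 5.67×10⁻⁸ × (266)⁴)] = 3.64×10¹¹ m = 2.43 AU.

d ≈ 2.43 AU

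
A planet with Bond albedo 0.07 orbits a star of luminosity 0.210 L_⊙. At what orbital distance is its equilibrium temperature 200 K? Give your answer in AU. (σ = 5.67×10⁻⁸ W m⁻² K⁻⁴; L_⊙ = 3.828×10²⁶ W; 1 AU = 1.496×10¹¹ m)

L = 0.210 × 3.828×10²⁶ = 8.04×10²⁵ W.
From T_eq⁴ = L(1−A)/(16πσd²): d = √[L(1−A)/(16πσT_eq⁴)].
d = √[8.04×10²⁵ × 0.93 / (16π × 5.67×10⁻⁸ × (200)⁴)] = 1.28×10¹¹ m = 0.856 AU.

d ≈ 0.856 AU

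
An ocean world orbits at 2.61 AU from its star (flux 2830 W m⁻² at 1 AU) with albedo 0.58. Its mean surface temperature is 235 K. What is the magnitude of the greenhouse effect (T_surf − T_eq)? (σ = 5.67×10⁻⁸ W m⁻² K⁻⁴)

S = 2830/2.61² = 415.4 W m⁻².
T_eq = [S(1−A)/(4σ)]^(1/4) = [415.4×0.42/(4×5.67×10⁻⁸)]^(1/4) = 166.5 K.
ΔT = T_surf − T_eq = 235 − 166.5.

ΔT ≈ 68.5 K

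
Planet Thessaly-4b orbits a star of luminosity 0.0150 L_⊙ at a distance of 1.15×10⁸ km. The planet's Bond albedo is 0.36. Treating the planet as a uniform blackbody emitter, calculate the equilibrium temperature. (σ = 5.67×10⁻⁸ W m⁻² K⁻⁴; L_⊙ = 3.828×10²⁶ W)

d = 1.15×10⁸ km = 1.15×10¹¹ m.
L = 0.0150 × 3.828×10²⁶ = 5.74×10²⁴ W.
Flux: S = L/(4πd²) = 5.74×10²⁴/(4π×(1.15×10¹¹)²) = 34.6 W m⁻².
Energy balance: absorbed = emitted ⇒ πR²·S(1−A) = 4πR²·σT_eq⁴, so T_eq⁴ = S(1−A)/(4σ).
T_eq = [34.6 × 0.64 / (4 × 5.67×10⁻⁸)]^(1/4) = (9.75×10⁷)^(1/4) = 99.4 K.

T_eq ≈ 99.4 K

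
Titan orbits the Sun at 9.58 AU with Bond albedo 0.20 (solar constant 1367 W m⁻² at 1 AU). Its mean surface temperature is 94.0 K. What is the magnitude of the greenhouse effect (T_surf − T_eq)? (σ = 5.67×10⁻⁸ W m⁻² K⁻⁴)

ΔT ≈ 8.9 K

S = 1367/9.58² = 14.89 W m⁻².
T_eq = [S(1−A)/(4σ)]^(1/4) = [14.89×0.80/(4×5.67×10⁻⁸)]^(1/4) = 85.1 K.
ΔT = T_surf − T_eq = 94 − 85.1.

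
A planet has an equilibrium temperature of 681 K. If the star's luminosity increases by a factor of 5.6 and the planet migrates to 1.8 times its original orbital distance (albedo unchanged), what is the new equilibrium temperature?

T_eq ∝ L^(1/4) · d^(−1/2).
T′ = 681 × 5.6^(1/4) / 1.8^(1/2) = 781 K.

T_eq ≈ 781 K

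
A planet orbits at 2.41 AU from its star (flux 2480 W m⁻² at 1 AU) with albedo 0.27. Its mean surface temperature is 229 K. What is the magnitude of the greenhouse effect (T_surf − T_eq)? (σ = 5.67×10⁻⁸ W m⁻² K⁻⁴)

ΔT ≈ 36.5 K

S = 2480/2.41² = 427.0 W m⁻².
T_eq = [S(1−A)/(4σ)]^(1/4) = [427.0×0.73/(4×5.67×10⁻⁸)]^(1/4) = 192.5 K.
ΔT = T_surf − T_eq = 229 − 192.5.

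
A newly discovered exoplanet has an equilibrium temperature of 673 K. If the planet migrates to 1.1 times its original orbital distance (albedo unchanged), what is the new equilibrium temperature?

T_eq ≈ 642 K

T_eq ∝ L^(1/4) · d^(−1/2).
T′ = 673 / 1.1^(1/2) = 642 K.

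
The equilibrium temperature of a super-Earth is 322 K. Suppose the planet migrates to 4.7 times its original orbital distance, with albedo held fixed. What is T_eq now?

T_eq ∝ L^(1/4) · d^(−1/2).
T′ = 322 / 4.7^(1/2) = 149 K.

T_eq ≈ 149 K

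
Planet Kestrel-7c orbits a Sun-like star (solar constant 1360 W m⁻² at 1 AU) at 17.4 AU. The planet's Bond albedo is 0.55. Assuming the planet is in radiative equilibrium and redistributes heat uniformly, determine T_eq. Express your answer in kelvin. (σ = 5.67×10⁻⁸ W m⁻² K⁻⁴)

T_eq ≈ 54.6 K

Flux at 17.4 AU: S = 1360/17.4² = 4.49 W m⁻².
Energy balance: absorbed = emitted ⇒ πR²·S(1−A) = 4πR²·σT_eq⁴, so T_eq⁴ = S(1−A)/(4σ).
T_eq = [4.49 × 0.45 / (4 × 5.67×10⁻⁸)]^(1/4) = (8.91×10⁶)^(1/4) = 54.6 K.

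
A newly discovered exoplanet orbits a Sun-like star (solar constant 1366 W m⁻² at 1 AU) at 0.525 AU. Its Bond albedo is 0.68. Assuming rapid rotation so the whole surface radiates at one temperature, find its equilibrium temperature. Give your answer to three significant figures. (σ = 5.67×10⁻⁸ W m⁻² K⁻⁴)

T_eq ≈ 289 K

Flux at 0.525 AU: S = 1366/0.525² = 4960 W m⁻².
Energy balance: absorbed = emitted ⇒ πR²·S(1−A) = 4πR²·σT_eq⁴, so T_eq⁴ = S(1−A)/(4σ).
T_eq = [4960 × 0.32 / (4 × 5.67×10⁻⁸)]^(1/4) = (6.99×10⁹)^(1/4) = 289 K.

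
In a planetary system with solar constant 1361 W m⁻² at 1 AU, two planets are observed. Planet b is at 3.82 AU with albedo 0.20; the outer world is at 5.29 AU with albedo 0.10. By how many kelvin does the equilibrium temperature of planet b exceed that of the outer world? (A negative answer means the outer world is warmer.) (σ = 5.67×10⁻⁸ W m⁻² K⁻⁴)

T_eq = [S₀(1−A)/(4σd²)]^(1/4), so T ∝ (1−A)^(1/4) / √d.
T₁ = [1361×0.80/(4×5.67×10⁻⁸×3.82²)]^(1/4) = 134.68 K.
T₂ = [1361×0.90/(4×5.67×10⁻⁸×5.29²)]^(1/4) = 117.87 K.

ΔT ≈ 16.8 K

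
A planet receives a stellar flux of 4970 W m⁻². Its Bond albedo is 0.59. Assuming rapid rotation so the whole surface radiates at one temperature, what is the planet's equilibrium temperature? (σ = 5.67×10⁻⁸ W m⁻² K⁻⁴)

Energy balance: absorbed = emitted ⇒ πR²·S(1−A) = 4πR²·σT_eq⁴, so T_eq⁴ = S(1−A)/(4σ).
T_eq = [4970 × 0.41 / (4 × 5.67×10⁻⁸)]^(1/4) = (8.98×10⁹)^(1/4) = 308 K.

T_eq ≈ 308 K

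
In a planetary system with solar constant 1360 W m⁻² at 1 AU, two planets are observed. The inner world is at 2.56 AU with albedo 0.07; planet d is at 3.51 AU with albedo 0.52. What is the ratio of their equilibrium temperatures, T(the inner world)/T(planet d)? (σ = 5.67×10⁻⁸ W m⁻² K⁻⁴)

T_eq = [S₀(1−A)/(4σd²)]^(1/4), so T ∝ (1−A)^(1/4) / √d.
T₁ = [1360×0.93/(4×5.67×10⁻⁸×2.56²)]^(1/4) = 170.79 K.
T₂ = [1360×0.48/(4×5.67×10⁻⁸×3.51²)]^(1/4) = 123.63 K.

T₁/T₂ ≈ 1.381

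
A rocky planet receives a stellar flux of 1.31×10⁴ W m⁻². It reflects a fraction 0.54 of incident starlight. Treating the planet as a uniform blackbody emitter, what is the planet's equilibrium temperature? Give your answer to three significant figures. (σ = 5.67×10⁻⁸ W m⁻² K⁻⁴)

Energy balance: absorbed = emitted ⇒ πR²·S(1−A) = 4πR²·σT_eq⁴, so T_eq⁴ = S(1−A)/(4σ).
T_eq = [1.31×10⁴ × 0.46 / (4 × 5.67×10⁻⁸)]^(1/4) = (2.66×10¹⁰)^(1/4) = 404 K.

T_eq ≈ 404 K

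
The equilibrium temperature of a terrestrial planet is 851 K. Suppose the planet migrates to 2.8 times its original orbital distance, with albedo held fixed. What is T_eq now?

T_eq ∝ L^(1/4) · d^(−1/2).
T′ = 851 / 2.8^(1/2) = 509 K.

T_eq ≈ 509 K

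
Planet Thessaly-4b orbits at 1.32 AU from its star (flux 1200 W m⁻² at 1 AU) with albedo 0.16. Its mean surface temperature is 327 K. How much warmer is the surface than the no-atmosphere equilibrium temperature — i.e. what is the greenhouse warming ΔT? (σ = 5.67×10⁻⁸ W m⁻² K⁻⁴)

ΔT ≈ 102.3 K

S = 1200/1.32² = 688.7 W m⁻².
T_eq = [S(1−A)/(4σ)]^(1/4) = [688.7×0.84/(4×5.67×10⁻⁸)]^(1/4) = 224.7 K.
ΔT = T_surf − T_eq = 327 − 224.7.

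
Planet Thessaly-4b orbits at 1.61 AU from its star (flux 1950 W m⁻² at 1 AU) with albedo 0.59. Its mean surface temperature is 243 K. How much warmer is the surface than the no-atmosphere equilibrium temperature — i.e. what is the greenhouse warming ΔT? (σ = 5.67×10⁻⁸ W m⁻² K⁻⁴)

S = 1950/1.61² = 752.3 W m⁻².
T_eq = [S(1−A)/(4σ)]^(1/4) = [752.3×0.41/(4×5.67×10⁻⁸)]^(1/4) = 192.0 K.
ΔT = T_surf − T_eq = 243 − 192.0.

ΔT ≈ 51.0 K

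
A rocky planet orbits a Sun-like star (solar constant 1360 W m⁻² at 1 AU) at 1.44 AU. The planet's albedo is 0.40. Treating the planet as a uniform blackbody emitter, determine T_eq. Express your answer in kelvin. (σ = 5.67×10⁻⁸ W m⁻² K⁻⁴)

T_eq ≈ 204 K

Flux at 1.44 AU: S = 1360/1.44² = 656 W m⁻².
Energy balance: absorbed = emitted ⇒ πR²·S(1−A) = 4πR²·σT_eq⁴, so T_eq⁴ = S(1−A)/(4σ).
T_eq = [656 × 0.60 / (4 × 5.67×10⁻⁸)]^(1/4) = (1.74×10⁹)^(1/4) = 204 K.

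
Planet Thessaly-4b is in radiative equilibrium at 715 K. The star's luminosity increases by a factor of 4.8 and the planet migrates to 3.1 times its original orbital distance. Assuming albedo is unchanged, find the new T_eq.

T_eq ∝ L^(1/4) · d^(−1/2).
T′ = 715 × 4.8^(1/4) / 3.1^(1/2) = 601 K.

T_eq ≈ 601 K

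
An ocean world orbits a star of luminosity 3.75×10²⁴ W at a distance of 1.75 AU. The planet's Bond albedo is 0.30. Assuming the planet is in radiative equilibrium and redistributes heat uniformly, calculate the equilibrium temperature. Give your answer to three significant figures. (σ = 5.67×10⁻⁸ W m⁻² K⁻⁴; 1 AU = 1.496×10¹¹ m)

d = 1.75 AU = 2.62×10¹¹ m.
Flux: S = L/(4πd²) = 3.75×10²⁴/(4π×(2.62×10¹¹)²) = 4.35 W m⁻².
Energy balance: absorbed = emitted ⇒ πR²·S(1−A) = 4πR²·σT_eq⁴, so T_eq⁴ = S(1−A)/(4σ).
T_eq = [4.35 × 0.70 / (4 × 5.67×10⁻⁸)]^(1/4) = (1.34×10⁷)^(1/4) = 60.5 K.

T_eq ≈ 60.5 K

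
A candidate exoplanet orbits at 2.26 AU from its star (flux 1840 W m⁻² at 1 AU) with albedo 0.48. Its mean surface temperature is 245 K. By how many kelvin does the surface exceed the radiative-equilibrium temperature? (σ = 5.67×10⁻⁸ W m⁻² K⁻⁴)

S = 1840/2.26² = 360.2 W m⁻².
T_eq = [S(1−A)/(4σ)]^(1/4) = [360.2×0.52/(4×5.67×10⁻⁸)]^(1/4) = 169.5 K.
ΔT = T_surf − T_eq = 245 − 169.5.

ΔT ≈ 75.5 K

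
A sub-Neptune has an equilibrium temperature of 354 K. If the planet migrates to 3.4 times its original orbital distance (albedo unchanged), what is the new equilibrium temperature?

T_eq ∝ L^(1/4) · d^(−1/2).
T′ = 354 / 3.4^(1/2) = 192 K.

T_eq ≈ 192 K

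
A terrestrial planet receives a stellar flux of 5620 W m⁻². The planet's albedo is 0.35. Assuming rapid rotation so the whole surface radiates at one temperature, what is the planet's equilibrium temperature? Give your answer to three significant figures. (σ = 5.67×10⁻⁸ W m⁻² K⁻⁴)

Energy balance: absorbed = emitted ⇒ πR²·S(1−A) = 4πR²·σT_eq⁴, so T_eq⁴ = S(1−A)/(4σ).
T_eq = [5620 × 0.65 / (4 × 5.67×10⁻⁸)]^(1/4) = (1.61×10¹⁰)^(1/4) = 356 K.

T_eq ≈ 356 K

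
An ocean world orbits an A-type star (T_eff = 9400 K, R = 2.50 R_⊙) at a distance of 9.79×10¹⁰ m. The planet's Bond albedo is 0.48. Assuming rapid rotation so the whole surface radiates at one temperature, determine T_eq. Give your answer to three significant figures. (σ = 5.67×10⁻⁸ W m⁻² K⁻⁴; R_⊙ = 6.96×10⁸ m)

R_⋆ = 2.50 × 6.96×10⁸ = 1.74×10⁹ m.
L = 4πR_⋆²σT_⋆⁴ = 4π(1.74×10⁹)² × 5.67×10⁻⁸ × (9400)⁴ = 1.68×10²⁸ W.
S = L/(4πd²) = 1.40×10⁵ W m⁻².
Energy balance: absorbed = emitted ⇒ πR²·S(1−A) = 4πR²·σT_eq⁴, so T_eq⁴ = S(1−A)/(4σ).
T_eq = [1.40×10⁵ × 0.52 / (4 × 5.67×10⁻⁸)]^(1/4) = (3.21×10¹¹)^(1/4) = 752 K.

T_eq ≈ 752 K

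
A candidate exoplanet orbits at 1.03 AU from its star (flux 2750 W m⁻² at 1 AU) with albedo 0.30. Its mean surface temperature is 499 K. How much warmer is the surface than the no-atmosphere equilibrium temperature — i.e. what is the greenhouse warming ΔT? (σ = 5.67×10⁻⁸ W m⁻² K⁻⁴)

ΔT ≈ 199.9 K

S = 2750/1.03² = 2592 W m⁻².
T_eq = [S(1−A)/(4σ)]^(1/4) = [2592×0.70/(4×5.67×10⁻⁸)]^(1/4) = 299.1 K.
ΔT = T_surf − T_eq = 499 − 299.1.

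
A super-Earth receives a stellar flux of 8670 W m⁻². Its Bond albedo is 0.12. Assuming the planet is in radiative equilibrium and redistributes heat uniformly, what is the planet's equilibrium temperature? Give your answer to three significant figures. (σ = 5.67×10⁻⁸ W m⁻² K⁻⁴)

T_eq ≈ 428 K

Energy balance: absorbed = emitted ⇒ πR²·S(1−A) = 4πR²·σT_eq⁴, so T_eq⁴ = S(1−A)/(4σ).
T_eq = [8670 × 0.88 / (4 × 5.67×10⁻⁸)]^(1/4) = (3.36×10¹⁰)^(1/4) = 428 K.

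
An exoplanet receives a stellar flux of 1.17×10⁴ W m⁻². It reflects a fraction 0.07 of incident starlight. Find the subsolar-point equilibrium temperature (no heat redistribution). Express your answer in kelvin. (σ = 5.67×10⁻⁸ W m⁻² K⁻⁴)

At the subsolar point the surface absorbs S(1−A) and emits σT⁴ per unit area — no factor of 4, since only the local patch is in balance.
T = [1.17×10⁴ × 0.93 / 5.67×10⁻⁸]^(1/4) = (1.92×10¹¹)^(1/4) = 662 K.

T_ss ≈ 662 K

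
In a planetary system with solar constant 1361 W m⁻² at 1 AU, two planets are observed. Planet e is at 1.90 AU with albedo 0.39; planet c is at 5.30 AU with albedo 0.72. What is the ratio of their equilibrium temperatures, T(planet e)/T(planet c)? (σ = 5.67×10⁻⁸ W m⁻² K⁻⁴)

T_eq = [S₀(1−A)/(4σd²)]^(1/4), so T ∝ (1−A)^(1/4) / √d.
T₁ = [1361×0.61/(4×5.67×10⁻⁸×1.90²)]^(1/4) = 178.45 K.
T₂ = [1361×0.28/(4×5.67×10⁻⁸×5.30²)]^(1/4) = 87.94 K.

T₁/T₂ ≈ 2.029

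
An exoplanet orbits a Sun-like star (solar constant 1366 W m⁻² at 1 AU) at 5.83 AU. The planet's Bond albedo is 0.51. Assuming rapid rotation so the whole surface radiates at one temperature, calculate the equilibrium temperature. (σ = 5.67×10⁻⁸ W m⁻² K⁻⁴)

T_eq ≈ 96.5 K

Flux at 5.83 AU: S = 1366/5.83² = 40.2 W m⁻².
Energy balance: absorbed = emitted ⇒ πR²·S(1−A) = 4πR²·σT_eq⁴, so T_eq⁴ = S(1−A)/(4σ).
T_eq = [40.2 × 0.49 / (4 × 5.67×10⁻⁸)]^(1/4) = (8.68×10⁷)^(1/4) = 96.5 K.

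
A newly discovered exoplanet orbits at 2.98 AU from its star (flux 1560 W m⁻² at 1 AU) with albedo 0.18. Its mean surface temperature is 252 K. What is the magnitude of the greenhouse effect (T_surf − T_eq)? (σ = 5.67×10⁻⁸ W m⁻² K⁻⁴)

S = 1560/2.98² = 175.7 W m⁻².
T_eq = [S(1−A)/(4σ)]^(1/4) = [175.7×0.82/(4×5.67×10⁻⁸)]^(1/4) = 158.8 K.
ΔT = T_surf − T_eq = 252 − 158.8.

ΔT ≈ 93.2 K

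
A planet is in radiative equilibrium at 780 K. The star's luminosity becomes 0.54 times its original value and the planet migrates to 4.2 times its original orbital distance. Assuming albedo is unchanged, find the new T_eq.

T_eq ≈ 326 K

T_eq ∝ L^(1/4) · d^(−1/2).
T′ = 780 × 0.54^(1/4) / 4.2^(1/2) = 326 K.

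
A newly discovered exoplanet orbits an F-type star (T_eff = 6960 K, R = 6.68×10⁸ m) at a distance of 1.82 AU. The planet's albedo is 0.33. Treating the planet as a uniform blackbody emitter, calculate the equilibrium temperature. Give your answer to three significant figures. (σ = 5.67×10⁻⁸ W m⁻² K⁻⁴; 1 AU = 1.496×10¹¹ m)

d = 1.82 AU = 2.72×10¹¹ m.
L = 4πR_⋆²σT_⋆⁴ = 4π(6.68×10⁸)² × 5.67×10⁻⁸ × (6960)⁴ = 7.46×10²⁶ W.
S = L/(4πd²) = 801 W m⁻².
Energy balance: absorbed = emitted ⇒ πR²·S(1−A) = 4πR²·σT_eq⁴, so T_eq⁴ = S(1−A)/(4σ).
T_eq = [801 × 0.67 / (4 × 5.67×10⁻⁸)]^(1/4) = (2.37×10⁹)^(1/4) = 221 K.

T_eq ≈ 221 K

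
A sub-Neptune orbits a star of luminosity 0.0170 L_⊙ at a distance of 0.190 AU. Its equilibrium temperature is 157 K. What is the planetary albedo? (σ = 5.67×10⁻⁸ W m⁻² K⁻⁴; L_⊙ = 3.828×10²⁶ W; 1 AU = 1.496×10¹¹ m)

A ≈ 0.79

d = 0.190 AU = 2.84×10¹⁰ m.
L = 0.0170 × 3.828×10²⁶ = 6.51×10²⁴ W.
Flux: S = L/(4πd²) = 6.51×10²⁴/(4π×(2.84×10¹⁰)²) = 641 W m⁻².
From T_eq⁴ = S(1−A)/(4σ): 1−A = 4σT_eq⁴/S.
1−A = 4 × 5.67×10⁻⁸ × (157)⁴ / 641 = 0.215.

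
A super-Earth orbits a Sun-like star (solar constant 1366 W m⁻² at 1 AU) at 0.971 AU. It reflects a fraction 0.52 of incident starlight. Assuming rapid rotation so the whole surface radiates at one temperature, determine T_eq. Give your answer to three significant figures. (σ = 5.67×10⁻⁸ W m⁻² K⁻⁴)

T_eq ≈ 235 K

Flux at 0.971 AU: S = 1366/0.971² = 1450 W m⁻².
Energy balance: absorbed = emitted ⇒ πR²·S(1−A) = 4πR²·σT_eq⁴, so T_eq⁴ = S(1−A)/(4σ).
T_eq = [1450 × 0.48 / (4 × 5.67×10⁻⁸)]^(1/4) = (3.07×10⁹)^(1/4) = 235 K.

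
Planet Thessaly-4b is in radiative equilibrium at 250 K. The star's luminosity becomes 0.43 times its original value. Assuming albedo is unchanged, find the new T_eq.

T_eq ≈ 202 K

T_eq ∝ L^(1/4) · d^(−1/2).
T′ = 250 × 0.43^(1/4) = 202 K.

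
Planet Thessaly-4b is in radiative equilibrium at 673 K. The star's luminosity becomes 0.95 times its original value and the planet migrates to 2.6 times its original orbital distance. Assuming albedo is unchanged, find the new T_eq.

T_eq ≈ 412 K

T_eq ∝ L^(1/4) · d^(−1/2).
T′ = 673 × 0.95^(1/4) / 2.6^(1/2) = 412 K.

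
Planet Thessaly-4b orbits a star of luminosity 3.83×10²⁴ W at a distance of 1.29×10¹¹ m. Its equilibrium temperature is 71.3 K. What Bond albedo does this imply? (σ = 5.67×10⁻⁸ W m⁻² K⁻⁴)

A ≈ 0.68

Flux: S = L/(4πd²) = 3.83×10²⁴/(4π×(1.29×10¹¹)²) = 18.3 W m⁻².
From T_eq⁴ = S(1−A)/(4σ): 1−A = 4σT_eq⁴/S.
1−A = 4 × 5.67×10⁻⁸ × (71.3)⁴ / 18.3 = 0.320.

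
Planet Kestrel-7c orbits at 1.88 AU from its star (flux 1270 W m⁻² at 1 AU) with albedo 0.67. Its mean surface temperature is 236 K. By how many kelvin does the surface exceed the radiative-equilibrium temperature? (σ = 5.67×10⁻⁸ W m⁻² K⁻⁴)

S = 1270/1.88² = 359.3 W m⁻².
T_eq = [S(1−A)/(4σ)]^(1/4) = [359.3×0.33/(4×5.67×10⁻⁸)]^(1/4) = 151.2 K.
ΔT = T_surf − T_eq = 236 − 151.2.

ΔT ≈ 84.8 K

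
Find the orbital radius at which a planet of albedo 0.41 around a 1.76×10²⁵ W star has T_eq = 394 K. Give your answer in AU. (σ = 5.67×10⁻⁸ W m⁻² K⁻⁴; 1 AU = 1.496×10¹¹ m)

d ≈ 0.0822 AU

From T_eq⁴ = L(1−A)/(16πσd²): d = √[L(1−A)/(16πσT_eq⁴)].
d = √[1.76×10²⁵ × 0.59 / (16π × 5.67×10⁻⁸ × (394)⁴)] = 1.23×10¹⁰ m = 0.0822 AU.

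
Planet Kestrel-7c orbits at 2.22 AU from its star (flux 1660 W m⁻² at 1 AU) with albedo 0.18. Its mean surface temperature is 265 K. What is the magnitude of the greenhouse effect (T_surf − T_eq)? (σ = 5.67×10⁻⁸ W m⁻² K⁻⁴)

S = 1660/2.22² = 336.8 W m⁻².
T_eq = [S(1−A)/(4σ)]^(1/4) = [336.8×0.82/(4×5.67×10⁻⁸)]^(1/4) = 186.8 K.
ΔT = T_surf − T_eq = 265 − 186.8.

ΔT ≈ 78.2 K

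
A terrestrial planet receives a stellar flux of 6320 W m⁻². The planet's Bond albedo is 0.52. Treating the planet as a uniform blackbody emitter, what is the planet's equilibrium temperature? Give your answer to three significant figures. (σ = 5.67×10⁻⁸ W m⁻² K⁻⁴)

T_eq ≈ 340 K

Energy balance: absorbed = emitted ⇒ πR²·S(1−A) = 4πR²·σT_eq⁴, so T_eq⁴ = S(1−A)/(4σ).
T_eq = [6320 × 0.48 / (4 × 5.67×10⁻⁸)]^(1/4) = (1.34×10¹⁰)^(1/4) = 340 K.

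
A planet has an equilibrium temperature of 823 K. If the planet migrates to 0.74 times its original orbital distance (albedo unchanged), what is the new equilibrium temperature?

T_eq ≈ 957 K

T_eq ∝ L^(1/4) · d^(−1/2).
T′ = 823 / 0.74^(1/2) = 957 K.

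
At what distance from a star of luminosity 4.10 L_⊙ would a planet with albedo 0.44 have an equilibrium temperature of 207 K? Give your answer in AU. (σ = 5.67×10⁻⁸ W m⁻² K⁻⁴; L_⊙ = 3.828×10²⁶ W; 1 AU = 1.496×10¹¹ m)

d ≈ 2.74 AU

L = 4.10 × 3.828×10²⁶ = 1.57×10²⁷ W.
From T_eq⁴ = L(1−A)/(16πσd²): d = √[L(1−A)/(16πσT_eq⁴)].
d = √[1.57×10²⁷ × 0.56 / (16π × 5.67×10⁻⁸ × (207)⁴)] = 4.10×10¹¹ m = 2.74 AU.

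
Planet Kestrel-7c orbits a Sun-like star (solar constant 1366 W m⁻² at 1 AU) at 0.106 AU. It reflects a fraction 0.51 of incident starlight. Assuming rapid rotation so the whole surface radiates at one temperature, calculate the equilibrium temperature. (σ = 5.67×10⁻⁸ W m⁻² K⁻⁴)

Flux at 0.106 AU: S = 1366/0.106² = 1.22×10⁵ W m⁻².
Energy balance: absorbed = emitted ⇒ πR²·S(1−A) = 4πR²·σT_eq⁴, so T_eq⁴ = S(1−A)/(4σ).
T_eq = [1.22×10⁵ × 0.49 / (4 × 5.67×10⁻⁸)]^(1/4) = (2.63×10¹¹)^(1/4) = 716 K.

T_eq ≈ 716 K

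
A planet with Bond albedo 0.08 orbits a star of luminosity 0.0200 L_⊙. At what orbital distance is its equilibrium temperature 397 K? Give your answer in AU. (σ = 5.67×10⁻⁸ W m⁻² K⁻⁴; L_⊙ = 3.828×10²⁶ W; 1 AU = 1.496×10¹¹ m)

L = 0.0200 × 3.828×10²⁶ = 7.66×10²⁴ W.
From T_eq⁴ = L(1−A)/(16πσd²): d = √[L(1−A)/(16πσT_eq⁴)].
d = √[7.66×10²⁴ × 0.92 / (16π × 5.67×10⁻⁸ × (397)⁴)] = 9.97×10⁹ m = 0.0667 AU.

d ≈ 0.0667 AU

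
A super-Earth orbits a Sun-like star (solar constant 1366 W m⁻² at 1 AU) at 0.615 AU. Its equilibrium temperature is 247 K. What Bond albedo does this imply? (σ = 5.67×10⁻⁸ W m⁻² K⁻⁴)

A ≈ 0.77

Flux at 0.615 AU: S = 1366/0.615² = 3610 W m⁻².
From T_eq⁴ = S(1−A)/(4σ): 1−A = 4σT_eq⁴/S.
1−A = 4 × 5.67×10⁻⁸ × (247)⁴ / 3610 = 0.234.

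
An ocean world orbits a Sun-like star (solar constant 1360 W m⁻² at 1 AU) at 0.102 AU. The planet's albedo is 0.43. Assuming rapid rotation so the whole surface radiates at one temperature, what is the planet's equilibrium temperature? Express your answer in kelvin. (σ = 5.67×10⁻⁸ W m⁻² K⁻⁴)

Flux at 0.102 AU: S = 1360/0.102² = 1.31×10⁵ W m⁻².
Energy balance: absorbed = emitted ⇒ πR²·S(1−A) = 4πR²·σT_eq⁴, so T_eq⁴ = S(1−A)/(4σ).
T_eq = [1.31×10⁵ × 0.57 / (4 × 5.67×10⁻⁸)]^(1/4) = (3.29×10¹¹)^(1/4) = 757 K.

T_eq ≈ 757 K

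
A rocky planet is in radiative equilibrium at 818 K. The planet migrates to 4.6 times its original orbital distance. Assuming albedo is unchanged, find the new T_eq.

T_eq ≈ 381 K

T_eq ∝ L^(1/4) · d^(−1/2).
T′ = 818 / 4.6^(1/2) = 381 K.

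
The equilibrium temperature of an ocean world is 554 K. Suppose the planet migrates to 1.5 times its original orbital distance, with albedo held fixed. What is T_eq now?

T_eq ≈ 452 K

T_eq ∝ L^(1/4) · d^(−1/2).
T′ = 554 / 1.5^(1/2) = 452 K.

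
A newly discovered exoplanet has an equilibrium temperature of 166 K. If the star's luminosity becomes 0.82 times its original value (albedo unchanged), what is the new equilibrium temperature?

T_eq ∝ L^(1/4) · d^(−1/2).
T′ = 166 × 0.82^(1/4) = 158 K.

T_eq ≈ 158 K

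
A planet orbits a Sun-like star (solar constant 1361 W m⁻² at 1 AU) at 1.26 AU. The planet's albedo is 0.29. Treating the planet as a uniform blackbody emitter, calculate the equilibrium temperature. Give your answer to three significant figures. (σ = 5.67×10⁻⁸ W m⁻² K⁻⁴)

Flux at 1.26 AU: S = 1361/1.26² = 857 W m⁻².
Energy balance: absorbed = emitted ⇒ πR²·S(1−A) = 4πR²·σT_eq⁴, so T_eq⁴ = S(1−A)/(4σ).
T_eq = [857 × 0.71 / (4 × 5.67×10⁻⁸)]^(1/4) = (2.68×10⁹)^(1/4) = 228 K.

T_eq ≈ 228 K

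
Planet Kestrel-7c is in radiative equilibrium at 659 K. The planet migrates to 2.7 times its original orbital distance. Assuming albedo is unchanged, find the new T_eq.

T_eq ∝ L^(1/4) · d^(−1/2).
T′ = 659 / 2.7^(1/2) = 401 K.

T_eq ≈ 401 K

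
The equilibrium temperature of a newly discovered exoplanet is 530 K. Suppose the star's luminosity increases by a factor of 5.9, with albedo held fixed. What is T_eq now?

T_eq ≈ 826 K

T_eq ∝ L^(1/4) · d^(−1/2).
T′ = 530 × 5.9^(1/4) = 826 K.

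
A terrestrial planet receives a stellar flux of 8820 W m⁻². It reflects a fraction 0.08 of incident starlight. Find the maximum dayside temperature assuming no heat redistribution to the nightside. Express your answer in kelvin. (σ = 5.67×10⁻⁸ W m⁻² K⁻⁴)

T_ss ≈ 615 K

With no redistribution each surface element balances locally: S(1−A) = σT⁴.
T = [8820 × 0.92 / 5.67×10⁻⁸]^(1/4) = (1.43×10¹¹)^(1/4) = 615 K.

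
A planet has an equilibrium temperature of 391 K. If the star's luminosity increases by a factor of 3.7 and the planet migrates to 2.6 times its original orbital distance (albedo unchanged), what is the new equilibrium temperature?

T_eq ∝ L^(1/4) · d^(−1/2).
T′ = 391 × 3.7^(1/4) / 2.6^(1/2) = 336 K.

T_eq ≈ 336 K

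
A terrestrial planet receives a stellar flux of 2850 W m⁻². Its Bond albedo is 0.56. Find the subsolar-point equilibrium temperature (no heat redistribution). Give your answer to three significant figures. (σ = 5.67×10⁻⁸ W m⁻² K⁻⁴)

At the subsolar point the surface absorbs S(1−A) and emits σT⁴ per unit area — no factor of 4, since only the local patch is in balance.
T = [2850 × 0.44 / 5.67×10⁻⁸]^(1/4) = (2.21×10¹⁰)^(1/4) = 386 K.

T_ss ≈ 386 K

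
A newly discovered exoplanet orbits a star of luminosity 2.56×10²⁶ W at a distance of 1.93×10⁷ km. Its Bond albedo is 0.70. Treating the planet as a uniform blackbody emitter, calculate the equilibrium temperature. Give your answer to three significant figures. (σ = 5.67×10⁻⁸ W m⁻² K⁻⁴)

T_eq ≈ 519 K

d = 1.93×10⁷ km = 1.93×10¹⁰ m.
Flux: S = L/(4πd²) = 2.56×10²⁶/(4π×(1.93×10¹⁰)²) = 5.47×10⁴ W m⁻².
Energy balance: absorbed = emitted ⇒ πR²·S(1−A) = 4πR²·σT_eq⁴, so T_eq⁴ = S(1−A)/(4σ).
T_eq = [5.47×10⁴ × 0.30 / (4 × 5.67×10⁻⁸)]^(1/4) = (7.23×10¹⁰)^(1/4) = 519 K.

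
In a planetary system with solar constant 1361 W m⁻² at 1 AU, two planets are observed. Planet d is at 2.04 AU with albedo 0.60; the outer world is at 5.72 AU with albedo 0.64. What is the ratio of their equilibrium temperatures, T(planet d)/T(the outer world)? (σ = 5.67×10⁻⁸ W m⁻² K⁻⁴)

T₁/T₂ ≈ 1.719

T_eq = [S₀(1−A)/(4σd²)]^(1/4), so T ∝ (1−A)^(1/4) / √d.
T₁ = [1361×0.40/(4×5.67×10⁻⁸×2.04²)]^(1/4) = 154.97 K.
T₂ = [1361×0.36/(4×5.67×10⁻⁸×5.72²)]^(1/4) = 90.14 K.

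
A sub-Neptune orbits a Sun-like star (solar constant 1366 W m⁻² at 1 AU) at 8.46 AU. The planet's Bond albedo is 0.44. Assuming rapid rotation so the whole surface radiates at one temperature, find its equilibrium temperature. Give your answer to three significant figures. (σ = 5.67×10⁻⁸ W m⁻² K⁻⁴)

Flux at 8.46 AU: S = 1366/8.46² = 19.1 W m⁻².
Energy balance: absorbed = emitted ⇒ πR²·S(1−A) = 4πR²·σT_eq⁴, so T_eq⁴ = S(1−A)/(4σ).
T_eq = [19.1 × 0.56 / (4 × 5.67×10⁻⁸)]^(1/4) = (4.71×10⁷)^(1/4) = 82.9 K.

T_eq ≈ 82.9 K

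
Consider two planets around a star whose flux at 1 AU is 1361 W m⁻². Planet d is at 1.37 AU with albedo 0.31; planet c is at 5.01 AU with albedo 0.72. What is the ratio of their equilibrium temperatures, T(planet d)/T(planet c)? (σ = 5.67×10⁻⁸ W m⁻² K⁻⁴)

T₁/T₂ ≈ 2.396

T_eq = [S₀(1−A)/(4σd²)]^(1/4), so T ∝ (1−A)^(1/4) / √d.
T₁ = [1361×0.69/(4×5.67×10⁻⁸×1.37²)]^(1/4) = 216.72 K.
T₂ = [1361×0.28/(4×5.67×10⁻⁸×5.01²)]^(1/4) = 90.45 K.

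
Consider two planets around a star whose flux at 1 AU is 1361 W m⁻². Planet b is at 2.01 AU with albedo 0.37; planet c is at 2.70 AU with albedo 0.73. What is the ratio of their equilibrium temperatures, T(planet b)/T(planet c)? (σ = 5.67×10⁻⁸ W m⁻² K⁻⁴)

T_eq = [S₀(1−A)/(4σd²)]^(1/4), so T ∝ (1−A)^(1/4) / √d.
T₁ = [1361×0.63/(4×5.67×10⁻⁸×2.01²)]^(1/4) = 174.90 K.
T₂ = [1361×0.27/(4×5.67×10⁻⁸×2.70²)]^(1/4) = 122.10 K.

T₁/T₂ ≈ 1.432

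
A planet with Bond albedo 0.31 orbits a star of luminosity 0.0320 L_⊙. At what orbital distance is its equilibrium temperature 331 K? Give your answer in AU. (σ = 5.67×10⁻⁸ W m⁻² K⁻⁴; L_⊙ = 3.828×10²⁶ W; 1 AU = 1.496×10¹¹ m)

d ≈ 0.105 AU

L = 0.0320 × 3.828×10²⁶ = 1.22×10²⁵ W.
From T_eq⁴ = L(1−A)/(16πσd²): d = √[L(1−A)/(16πσT_eq⁴)].
d = √[1.22×10²⁵ × 0.69 / (16π × 5.67×10⁻⁸ × (331)⁴)] = 1.57×10¹⁰ m = 0.105 AU.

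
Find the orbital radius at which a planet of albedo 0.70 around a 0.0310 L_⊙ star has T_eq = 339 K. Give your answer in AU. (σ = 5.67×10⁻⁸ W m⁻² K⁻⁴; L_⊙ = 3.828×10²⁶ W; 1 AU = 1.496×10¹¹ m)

d ≈ 0.0650 AU

L = 0.0310 × 3.828×10²⁶ = 1.19×10²⁵ W.
From T_eq⁴ = L(1−A)/(16πσd²): d = √[L(1−A)/(16πσT_eq⁴)].
d = √[1.19×10²⁵ × 0.30 / (16π × 5.67×10⁻⁸ × (339)⁴)] = 9.73×10⁹ m = 0.0650 AU.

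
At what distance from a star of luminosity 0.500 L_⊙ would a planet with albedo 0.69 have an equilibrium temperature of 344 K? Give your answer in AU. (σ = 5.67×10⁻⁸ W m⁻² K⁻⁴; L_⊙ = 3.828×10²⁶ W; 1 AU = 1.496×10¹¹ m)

L = 0.500 × 3.828×10²⁶ = 1.91×10²⁶ W.
From T_eq⁴ = L(1−A)/(16πσd²): d = √[L(1−A)/(16πσT_eq⁴)].
d = √[1.91×10²⁶ × 0.31 / (16π × 5.67×10⁻⁸ × (344)⁴)] = 3.86×10¹⁰ m = 0.258 AU.

d ≈ 0.258 AU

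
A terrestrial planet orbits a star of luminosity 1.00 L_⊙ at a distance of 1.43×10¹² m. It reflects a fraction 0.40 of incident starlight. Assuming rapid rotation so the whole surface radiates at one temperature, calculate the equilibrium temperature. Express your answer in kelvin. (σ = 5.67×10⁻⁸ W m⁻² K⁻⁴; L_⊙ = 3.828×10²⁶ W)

L = 1.00 × 3.828×10²⁶ = 3.83×10²⁶ W.
Flux: S = L/(4πd²) = 3.83×10²⁶/(4π×(1.43×10¹²)²) = 14.9 W m⁻².
Energy balance: absorbed = emitted ⇒ πR²·S(1−A) = 4πR²·σT_eq⁴, so T_eq⁴ = S(1−A)/(4σ).
T_eq = [14.9 × 0.60 / (4 × 5.67×10⁻⁸)]^(1/4) = (3.94×10⁷)^(1/4) = 79.2 K.

T_eq ≈ 79.2 K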